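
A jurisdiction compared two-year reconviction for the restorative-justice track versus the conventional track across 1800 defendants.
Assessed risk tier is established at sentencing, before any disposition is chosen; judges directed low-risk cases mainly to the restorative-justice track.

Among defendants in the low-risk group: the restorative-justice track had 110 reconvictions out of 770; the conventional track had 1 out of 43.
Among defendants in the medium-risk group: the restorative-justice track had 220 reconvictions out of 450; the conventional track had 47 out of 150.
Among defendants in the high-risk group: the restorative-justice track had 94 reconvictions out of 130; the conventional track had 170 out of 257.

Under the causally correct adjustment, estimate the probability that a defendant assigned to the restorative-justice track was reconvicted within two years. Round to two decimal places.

The stratified and pooled comparisons disagree (the conventional track wins within each assessed risk tier; the restorative-justice track wins overall), so the answer turns on the causal role of assessed risk tier.
Here assessed risk tier is a common cause — it drives both which disposition a case falls under and the outcome. The crude comparison mixes populations; the stratum-specific rates are the causally relevant ones.
Standardising the restorative-justice track to the population assessed risk tier mix: 0.452·110/770 + 0.333·220/450 + 0.215·94/130 = 0.383.

0.38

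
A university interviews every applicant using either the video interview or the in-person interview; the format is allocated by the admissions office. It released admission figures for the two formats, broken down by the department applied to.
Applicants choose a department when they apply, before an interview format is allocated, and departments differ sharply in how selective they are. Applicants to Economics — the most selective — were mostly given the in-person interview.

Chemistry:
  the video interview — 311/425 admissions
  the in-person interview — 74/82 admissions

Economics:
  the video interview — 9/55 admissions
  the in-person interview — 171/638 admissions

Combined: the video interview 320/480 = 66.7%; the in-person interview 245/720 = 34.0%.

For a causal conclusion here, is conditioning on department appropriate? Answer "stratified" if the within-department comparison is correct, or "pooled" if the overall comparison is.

the in-person interview is higher inside every department stratum but the video interview is higher in aggregate. Whether to stratify depends on how department relates to the interview format.
Since department is a pre-existing factor (not a product of the interview format) and it affects the outcome on its own, it is a confounder. The stratified rates, not the pooled rate, identify the causal effect.
Within each level — Chemistry: 73.2% vs 90.2%; Economics: 16.4% vs 26.8% — the in-person interview is higher every time.

stratified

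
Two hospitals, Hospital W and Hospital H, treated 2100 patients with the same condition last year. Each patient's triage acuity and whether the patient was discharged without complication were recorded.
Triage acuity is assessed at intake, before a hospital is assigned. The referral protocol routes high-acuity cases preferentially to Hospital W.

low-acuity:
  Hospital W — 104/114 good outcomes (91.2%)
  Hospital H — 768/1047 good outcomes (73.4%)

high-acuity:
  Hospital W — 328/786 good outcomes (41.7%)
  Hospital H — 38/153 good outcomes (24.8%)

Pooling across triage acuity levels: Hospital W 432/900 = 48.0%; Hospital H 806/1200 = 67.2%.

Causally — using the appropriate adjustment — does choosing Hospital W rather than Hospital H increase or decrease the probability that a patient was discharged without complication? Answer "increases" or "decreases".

increases

The stratified and pooled comparisons disagree (Hospital W wins within each triage acuity; Hospital H wins overall), so the answer turns on the causal role of triage acuity.
Triage acuity differs across hospitals for reasons unrelated to any effect of the hospital itself, and it separately predicts the outcome — a classic confounder. We must compare within triage acuity levels.
Within each level — low-acuity: 91.2% vs 73.4%; high-acuity: 41.7% vs 24.8% — Hospital W is higher every time.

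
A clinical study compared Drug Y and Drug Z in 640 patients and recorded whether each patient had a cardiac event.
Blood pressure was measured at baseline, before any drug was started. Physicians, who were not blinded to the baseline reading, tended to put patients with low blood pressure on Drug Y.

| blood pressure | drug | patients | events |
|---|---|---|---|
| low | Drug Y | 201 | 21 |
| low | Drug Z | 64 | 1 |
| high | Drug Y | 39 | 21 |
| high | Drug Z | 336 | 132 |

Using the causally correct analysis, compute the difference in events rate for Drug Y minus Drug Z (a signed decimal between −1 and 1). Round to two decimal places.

Since blood pressure is a pre-existing factor (not a product of the drug) and it affects the outcome on its own, it is a confounder. The stratified rates, not the pooled rate, identify the causal effect.
Adjusting over the population distribution of blood pressure: 0.414·(0.104−0.016) + 0.586·(0.538−0.393) = +0.122.

+0.12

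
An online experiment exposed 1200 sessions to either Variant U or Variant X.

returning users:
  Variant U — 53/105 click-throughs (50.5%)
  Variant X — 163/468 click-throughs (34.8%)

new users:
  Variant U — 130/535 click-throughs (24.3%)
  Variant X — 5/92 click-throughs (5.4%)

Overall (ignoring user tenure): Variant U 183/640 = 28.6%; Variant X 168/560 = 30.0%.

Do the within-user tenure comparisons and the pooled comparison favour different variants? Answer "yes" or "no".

Within each user tenure level (returning users 50.5% vs 34.8%; new users 24.3% vs 5.4%), Variant U has the higher rate every time. Pooled: 28.6% vs 30.0% — Variant X has the higher rate overall. The two comparisons disagree.

yes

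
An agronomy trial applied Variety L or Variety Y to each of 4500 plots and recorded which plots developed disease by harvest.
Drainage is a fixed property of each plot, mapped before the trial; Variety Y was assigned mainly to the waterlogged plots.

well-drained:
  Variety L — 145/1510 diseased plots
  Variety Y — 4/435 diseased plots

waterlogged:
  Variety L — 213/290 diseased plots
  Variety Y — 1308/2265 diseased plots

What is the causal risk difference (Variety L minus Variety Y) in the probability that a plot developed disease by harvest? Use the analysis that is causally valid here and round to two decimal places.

+0.13

Variety Y is lower inside every field drainage stratum but Variety L is lower in aggregate. Whether to stratify depends on how field drainage relates to the variety.
Field drainage satisfies the back-door criterion: it is not a descendant of the variety, and it blocks the spurious path from variety to outcome. Adjusting for it (i.e., using the within-field drainage rates) gives the causal effect.
Adjusting over the population distribution of field drainage: 0.432·(0.096−0.009) + 0.568·(0.734−0.577) = +0.127.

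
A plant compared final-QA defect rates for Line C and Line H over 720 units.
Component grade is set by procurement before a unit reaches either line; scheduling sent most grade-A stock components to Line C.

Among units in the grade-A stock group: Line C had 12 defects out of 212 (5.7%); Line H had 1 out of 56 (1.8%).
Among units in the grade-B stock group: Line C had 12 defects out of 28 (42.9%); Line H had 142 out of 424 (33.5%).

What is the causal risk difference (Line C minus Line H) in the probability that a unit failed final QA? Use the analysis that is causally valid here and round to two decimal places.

+0.07

The component grade-specific comparison favours Line H throughout, but the pooled figures favour Line C. The question is whether to condition on component grade.
Nothing the line does changes component grade; the imbalance is an allocation artefact. With component grade also predicting the outcome, the pooled figure is confounded, and the within-stratum comparison is the causal one.
Adjusting over the population distribution of component grade: 0.372·(0.057−0.018) + 0.628·(0.429−0.335) = +0.073.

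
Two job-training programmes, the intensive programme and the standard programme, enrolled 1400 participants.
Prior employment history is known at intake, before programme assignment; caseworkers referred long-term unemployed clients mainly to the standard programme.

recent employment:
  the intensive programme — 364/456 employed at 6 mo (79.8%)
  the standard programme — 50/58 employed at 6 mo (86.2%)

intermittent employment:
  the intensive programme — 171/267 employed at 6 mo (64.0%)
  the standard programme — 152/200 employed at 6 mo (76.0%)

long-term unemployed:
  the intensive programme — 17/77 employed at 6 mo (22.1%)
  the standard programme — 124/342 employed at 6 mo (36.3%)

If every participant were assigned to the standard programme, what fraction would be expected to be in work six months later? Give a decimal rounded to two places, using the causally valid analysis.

The stratified and pooled comparisons disagree (the standard programme wins within each prior employment history; the intensive programme wins overall), so the answer turns on the causal role of prior employment history.
Since prior employment history is a pre-existing factor (not a product of the programme) and it affects the outcome on its own, it is a confounder. The stratified rates, not the pooled rate, identify the causal effect.
Standardising the standard programme to the population prior employment history mix: 0.367·50/58 + 0.334·152/200 + 0.299·124/342 = 0.679.

0.68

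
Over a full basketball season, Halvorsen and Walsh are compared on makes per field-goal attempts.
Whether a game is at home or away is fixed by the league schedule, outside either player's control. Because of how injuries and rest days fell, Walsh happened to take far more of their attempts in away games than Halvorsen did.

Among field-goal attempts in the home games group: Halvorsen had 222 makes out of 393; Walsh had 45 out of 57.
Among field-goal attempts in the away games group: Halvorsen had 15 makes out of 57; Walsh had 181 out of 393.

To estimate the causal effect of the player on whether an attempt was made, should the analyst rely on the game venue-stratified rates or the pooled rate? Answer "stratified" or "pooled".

The stratified and pooled comparisons disagree (Walsh wins within each game venue; Halvorsen wins overall), so the answer turns on the causal role of game venue.
Game venue satisfies the back-door criterion: it is not a descendant of the player, and it blocks the spurious path from player to outcome. Adjusting for it (i.e., using the within-game venue rates) gives the causal effect.
Within each level — home games: 56.5% vs 78.9%; away games: 26.3% vs 46.1% — Walsh is higher every time.

stratified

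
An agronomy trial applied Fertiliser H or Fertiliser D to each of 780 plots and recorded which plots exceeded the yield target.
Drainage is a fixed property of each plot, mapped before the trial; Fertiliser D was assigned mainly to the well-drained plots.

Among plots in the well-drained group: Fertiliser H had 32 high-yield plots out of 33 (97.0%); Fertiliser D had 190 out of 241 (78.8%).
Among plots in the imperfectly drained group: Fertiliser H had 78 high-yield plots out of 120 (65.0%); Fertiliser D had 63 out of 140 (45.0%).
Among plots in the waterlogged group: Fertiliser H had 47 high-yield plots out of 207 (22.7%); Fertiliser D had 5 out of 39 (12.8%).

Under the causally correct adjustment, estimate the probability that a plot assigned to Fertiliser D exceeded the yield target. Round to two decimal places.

Since field drainage is a pre-existing factor (not a product of the fertiliser) and it affects the outcome on its own, it is a confounder. The stratified rates, not the pooled rate, identify the causal effect.
Standardising Fertiliser D to the population field drainage mix: 0.351·190/241 + 0.333·63/140 + 0.315·5/39 = 0.467.

0.47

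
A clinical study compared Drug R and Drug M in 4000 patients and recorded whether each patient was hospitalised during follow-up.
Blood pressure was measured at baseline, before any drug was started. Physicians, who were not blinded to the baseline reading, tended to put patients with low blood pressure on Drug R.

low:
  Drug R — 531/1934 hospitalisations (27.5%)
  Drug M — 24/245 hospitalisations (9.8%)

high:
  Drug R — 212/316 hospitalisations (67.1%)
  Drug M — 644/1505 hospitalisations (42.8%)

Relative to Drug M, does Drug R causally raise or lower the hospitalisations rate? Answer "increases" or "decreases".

The blood pressure-specific comparison favours Drug M throughout, but the pooled figures favour Drug R. The question is whether to condition on blood pressure.
Nothing the drug does changes blood pressure; the imbalance is an allocation artefact. With blood pressure also predicting the outcome, the pooled figure is confounded, and the within-stratum comparison is the causal one.
Within each level — low: 27.5% vs 9.8%; high: 67.1% vs 42.8% — Drug M is lower every time.

increases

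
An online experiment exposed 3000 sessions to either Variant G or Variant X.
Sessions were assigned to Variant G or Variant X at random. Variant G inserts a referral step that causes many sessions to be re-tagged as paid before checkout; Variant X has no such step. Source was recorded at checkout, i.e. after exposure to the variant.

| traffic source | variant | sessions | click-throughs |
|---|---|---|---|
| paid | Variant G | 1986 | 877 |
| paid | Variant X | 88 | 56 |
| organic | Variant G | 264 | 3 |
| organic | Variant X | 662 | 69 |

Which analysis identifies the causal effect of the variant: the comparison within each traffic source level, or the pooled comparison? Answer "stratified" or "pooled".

Variant X is higher inside every traffic source stratum but Variant G is higher in aggregate. Whether to stratify depends on how traffic source relates to the variant.
The distribution of traffic source is itself part of what the variant does — it is an intermediate outcome. Holding it fixed would remove that part of the effect; the total effect is the pooled difference.
Pooled: Variant G 39.1% vs Variant X 16.7%; Variant G is higher overall.

pooled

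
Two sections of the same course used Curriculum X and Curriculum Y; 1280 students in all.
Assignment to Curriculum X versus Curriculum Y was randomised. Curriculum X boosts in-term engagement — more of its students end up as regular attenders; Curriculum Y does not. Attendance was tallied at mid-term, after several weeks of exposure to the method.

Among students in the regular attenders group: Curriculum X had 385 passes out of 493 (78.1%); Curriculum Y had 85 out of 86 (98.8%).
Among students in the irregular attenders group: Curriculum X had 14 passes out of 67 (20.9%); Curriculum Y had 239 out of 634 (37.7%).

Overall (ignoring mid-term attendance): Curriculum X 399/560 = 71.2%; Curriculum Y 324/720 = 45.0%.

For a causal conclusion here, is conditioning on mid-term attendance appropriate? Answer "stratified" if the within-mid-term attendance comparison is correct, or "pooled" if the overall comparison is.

Curriculum Y is higher inside every mid-term attendance stratum but Curriculum X is higher in aggregate. Whether to stratify depends on how mid-term attendance relates to the teaching method.
Mid-term attendance lies on the pathway teaching method → mid-term attendance → outcome, so adjusting for it blocks the indirect effect. For the total causal effect of teaching method, use the unadjusted pooled rates.
Pooled: Curriculum X 71.2% vs Curriculum Y 45.0%; Curriculum X is higher overall.

pooled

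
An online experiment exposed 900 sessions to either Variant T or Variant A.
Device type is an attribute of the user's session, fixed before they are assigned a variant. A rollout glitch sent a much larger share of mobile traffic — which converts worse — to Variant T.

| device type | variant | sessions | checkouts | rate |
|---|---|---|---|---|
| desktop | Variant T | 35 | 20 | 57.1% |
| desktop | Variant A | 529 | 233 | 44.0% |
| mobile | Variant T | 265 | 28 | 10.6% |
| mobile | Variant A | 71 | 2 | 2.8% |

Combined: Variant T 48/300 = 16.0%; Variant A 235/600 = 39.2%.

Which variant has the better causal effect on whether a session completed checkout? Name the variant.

Since device type is a pre-existing factor (not a product of the variant) and it affects the outcome on its own, it is a confounder. The stratified rates, not the pooled rate, identify the causal effect.
Within each level — desktop: 57.1% vs 44.0%; mobile: 10.6% vs 2.8% — Variant T is higher every time.

Variant T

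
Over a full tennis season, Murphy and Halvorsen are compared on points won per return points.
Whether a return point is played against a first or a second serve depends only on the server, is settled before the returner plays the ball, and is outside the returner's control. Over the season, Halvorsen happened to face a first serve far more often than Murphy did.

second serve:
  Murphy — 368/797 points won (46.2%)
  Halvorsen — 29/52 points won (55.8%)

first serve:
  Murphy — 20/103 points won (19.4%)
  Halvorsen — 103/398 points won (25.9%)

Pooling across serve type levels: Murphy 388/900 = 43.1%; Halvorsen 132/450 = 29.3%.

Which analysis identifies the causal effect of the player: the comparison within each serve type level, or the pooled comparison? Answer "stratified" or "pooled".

stratified

Halvorsen is higher inside every serve type stratum but Murphy is higher in aggregate. Whether to stratify depends on how serve type relates to the player.
The imbalance in serve type arose from how return points were allocated, not from anything the player did; and serve type independently affects the outcome. The pooled gap is confounded — condition on serve type.
Within each level — second serve: 46.2% vs 55.8%; first serve: 19.4% vs 25.9% — Halvorsen is higher every time.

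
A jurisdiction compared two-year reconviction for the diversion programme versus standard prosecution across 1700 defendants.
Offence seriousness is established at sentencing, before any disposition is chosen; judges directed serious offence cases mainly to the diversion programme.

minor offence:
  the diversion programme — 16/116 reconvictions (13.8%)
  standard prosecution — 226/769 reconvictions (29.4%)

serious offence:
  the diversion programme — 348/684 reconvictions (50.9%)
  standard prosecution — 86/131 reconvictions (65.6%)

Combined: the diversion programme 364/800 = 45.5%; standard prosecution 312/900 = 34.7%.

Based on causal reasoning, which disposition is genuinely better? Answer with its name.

the diversion programme

Offence seriousness satisfies the back-door criterion: it is not a descendant of the disposition, and it blocks the spurious path from disposition to outcome. Adjusting for it (i.e., using the within-offence seriousness rates) gives the causal effect.
Within each level — minor offence: 13.8% vs 29.4%; serious offence: 50.9% vs 65.6% — the diversion programme is lower every time.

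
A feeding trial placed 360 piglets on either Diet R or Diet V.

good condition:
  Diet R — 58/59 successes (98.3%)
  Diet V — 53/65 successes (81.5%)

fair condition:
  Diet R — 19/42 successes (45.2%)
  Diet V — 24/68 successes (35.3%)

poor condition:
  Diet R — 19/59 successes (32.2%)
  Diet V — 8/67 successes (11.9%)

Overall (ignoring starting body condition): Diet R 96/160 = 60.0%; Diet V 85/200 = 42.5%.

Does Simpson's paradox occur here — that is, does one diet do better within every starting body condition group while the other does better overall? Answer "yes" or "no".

Within each starting body condition level (good condition 98.3% vs 81.5%; fair condition 45.2% vs 35.3%; poor condition 32.2% vs 11.9%), Diet R has the higher rate every time. Pooled: 60.0% vs 42.5% — Diet R has the higher rate overall. They agree.

no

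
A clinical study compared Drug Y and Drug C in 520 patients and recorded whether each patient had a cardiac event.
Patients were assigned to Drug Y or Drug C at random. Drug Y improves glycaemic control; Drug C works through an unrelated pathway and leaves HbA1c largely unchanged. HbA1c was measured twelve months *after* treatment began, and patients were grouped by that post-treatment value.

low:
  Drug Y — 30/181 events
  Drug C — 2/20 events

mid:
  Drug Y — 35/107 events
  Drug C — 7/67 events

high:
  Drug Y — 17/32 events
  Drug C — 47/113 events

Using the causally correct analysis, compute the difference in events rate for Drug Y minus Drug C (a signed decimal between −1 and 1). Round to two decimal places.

-0.02

The distribution of HbA1c is itself part of what the drug does — it is an intermediate outcome. Holding it fixed would remove that part of the effect; the total effect is the pooled difference.
The causal difference is the pooled difference: 0.256 − 0.280 = -0.024.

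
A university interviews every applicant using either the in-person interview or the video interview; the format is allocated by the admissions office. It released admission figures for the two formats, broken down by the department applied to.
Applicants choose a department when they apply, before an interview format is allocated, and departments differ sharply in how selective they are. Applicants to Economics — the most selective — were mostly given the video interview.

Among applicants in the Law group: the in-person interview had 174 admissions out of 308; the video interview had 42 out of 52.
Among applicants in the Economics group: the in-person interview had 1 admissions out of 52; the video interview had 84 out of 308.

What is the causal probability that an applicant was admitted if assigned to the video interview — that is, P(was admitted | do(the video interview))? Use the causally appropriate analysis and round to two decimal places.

Within every department level the video interview has the higher rate, yet pooled the in-person interview does — Simpson's reversal.
Here department is a common cause — it drives both which interview format a case falls under and the outcome. The crude comparison mixes populations; the stratum-specific rates are the causally relevant ones.
Standardising the video interview to the population department mix: 0.500·42/52 + 0.500·84/308 = 0.540.

0.54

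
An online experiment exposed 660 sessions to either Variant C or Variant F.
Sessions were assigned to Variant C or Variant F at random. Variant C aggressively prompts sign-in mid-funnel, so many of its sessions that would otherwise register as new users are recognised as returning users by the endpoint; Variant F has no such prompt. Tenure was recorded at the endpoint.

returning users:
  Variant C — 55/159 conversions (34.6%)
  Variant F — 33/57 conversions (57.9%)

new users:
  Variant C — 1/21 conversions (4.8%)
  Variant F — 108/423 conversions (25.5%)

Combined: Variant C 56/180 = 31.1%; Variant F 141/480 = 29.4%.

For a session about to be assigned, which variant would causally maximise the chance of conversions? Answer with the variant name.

Because the variant influences user tenure, user tenure is a post-treatment mediator, not a confounder. Stratifying on it would bias the estimate; the causal effect is the crude pooled difference.
Pooled: Variant C 31.1% vs Variant F 29.4%; Variant C is higher overall.

Variant C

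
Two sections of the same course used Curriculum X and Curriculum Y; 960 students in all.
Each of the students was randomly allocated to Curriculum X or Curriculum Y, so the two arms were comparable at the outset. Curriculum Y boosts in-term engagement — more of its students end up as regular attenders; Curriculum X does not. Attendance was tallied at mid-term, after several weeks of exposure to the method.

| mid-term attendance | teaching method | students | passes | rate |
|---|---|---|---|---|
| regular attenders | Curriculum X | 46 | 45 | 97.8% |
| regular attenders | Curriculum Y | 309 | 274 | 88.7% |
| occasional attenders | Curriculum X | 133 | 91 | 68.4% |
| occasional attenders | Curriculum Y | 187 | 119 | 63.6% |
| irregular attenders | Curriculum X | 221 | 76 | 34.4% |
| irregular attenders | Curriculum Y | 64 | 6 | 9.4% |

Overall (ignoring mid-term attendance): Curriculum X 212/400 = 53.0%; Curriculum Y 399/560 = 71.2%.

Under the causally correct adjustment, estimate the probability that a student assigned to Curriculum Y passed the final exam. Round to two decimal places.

Within every mid-term attendance level Curriculum X has the higher rate, yet pooled Curriculum Y does — Simpson's reversal.
Mid-term attendance here is a post-treatment variable shaped by the teaching method; conditioning on it would introduce bias rather than remove it. The overall comparison is the causal one.
So P(outcome | do(Curriculum Y)) is just the pooled rate for Curriculum Y: 399/560 = 0.713.

0.71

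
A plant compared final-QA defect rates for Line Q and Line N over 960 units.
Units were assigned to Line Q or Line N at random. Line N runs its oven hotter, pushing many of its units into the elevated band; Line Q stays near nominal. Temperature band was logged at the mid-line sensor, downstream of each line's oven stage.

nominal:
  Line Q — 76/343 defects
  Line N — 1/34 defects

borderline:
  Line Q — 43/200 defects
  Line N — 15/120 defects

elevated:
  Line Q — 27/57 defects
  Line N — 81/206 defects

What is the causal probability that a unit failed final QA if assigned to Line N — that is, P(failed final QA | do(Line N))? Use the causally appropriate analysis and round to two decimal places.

0.27

Stratifying would compare lines among units the lines themselves sorted into in-process temperature band groups — a form of selection on an intermediate. The unconditioned pooled rates give the total causal effect.
So P(outcome | do(Line N)) is just the pooled rate for Line N: 97/360 = 0.269.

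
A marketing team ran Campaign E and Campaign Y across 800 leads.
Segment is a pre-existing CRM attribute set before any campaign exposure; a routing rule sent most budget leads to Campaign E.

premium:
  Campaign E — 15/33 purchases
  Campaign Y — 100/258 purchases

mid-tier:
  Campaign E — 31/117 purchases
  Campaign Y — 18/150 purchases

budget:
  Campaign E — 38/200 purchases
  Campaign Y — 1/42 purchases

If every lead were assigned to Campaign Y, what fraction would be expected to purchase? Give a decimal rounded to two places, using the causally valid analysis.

0.19

Campaign E is higher inside every customer segment stratum but Campaign Y is higher in aggregate. Whether to stratify depends on how customer segment relates to the campaign.
Customer segment is set before the campaign has any effect — it is not caused by the campaign — and it independently drives the outcome. That makes it a confounder, so the causal comparison is within customer segment levels.
Standardising Campaign Y to the population customer segment mix: 0.364·100/258 + 0.334·18/150 + 0.302·1/42 = 0.188.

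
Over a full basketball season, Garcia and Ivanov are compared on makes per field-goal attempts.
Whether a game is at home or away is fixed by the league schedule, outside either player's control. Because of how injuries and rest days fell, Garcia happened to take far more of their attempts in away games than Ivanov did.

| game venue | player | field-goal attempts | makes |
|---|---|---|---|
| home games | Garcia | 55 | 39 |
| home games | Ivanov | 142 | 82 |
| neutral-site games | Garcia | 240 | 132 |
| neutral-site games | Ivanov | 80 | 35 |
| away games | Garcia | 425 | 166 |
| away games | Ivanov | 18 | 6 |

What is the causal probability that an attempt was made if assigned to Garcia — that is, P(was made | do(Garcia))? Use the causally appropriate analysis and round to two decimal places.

The game venue-specific comparison favours Garcia throughout, but the pooled figures favour Ivanov. The question is whether to condition on game venue.
Here game venue is a common cause — it drives both which player a case falls under and the outcome. The crude comparison mixes populations; the stratum-specific rates are the causally relevant ones.
Standardising Garcia to the population game venue mix: 0.205·39/55 + 0.333·132/240 + 0.461·166/425 = 0.509.

0.51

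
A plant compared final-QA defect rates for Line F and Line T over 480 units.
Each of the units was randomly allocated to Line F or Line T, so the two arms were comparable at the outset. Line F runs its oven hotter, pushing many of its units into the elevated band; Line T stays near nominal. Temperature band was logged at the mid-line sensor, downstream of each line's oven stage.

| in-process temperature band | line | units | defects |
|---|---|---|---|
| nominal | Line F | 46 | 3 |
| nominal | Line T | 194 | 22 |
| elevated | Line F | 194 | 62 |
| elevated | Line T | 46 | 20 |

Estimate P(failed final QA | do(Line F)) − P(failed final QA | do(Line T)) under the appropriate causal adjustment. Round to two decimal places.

The in-process temperature band-specific comparison favours Line F throughout, but the pooled figures favour Line T. The question is whether to condition on in-process temperature band.
Because the line influences in-process temperature band, in-process temperature band is a post-treatment mediator, not a confounder. Stratifying on it would bias the estimate; the causal effect is the crude pooled difference.
The causal difference is the pooled difference: 0.271 − 0.175 = +0.096.

+0.10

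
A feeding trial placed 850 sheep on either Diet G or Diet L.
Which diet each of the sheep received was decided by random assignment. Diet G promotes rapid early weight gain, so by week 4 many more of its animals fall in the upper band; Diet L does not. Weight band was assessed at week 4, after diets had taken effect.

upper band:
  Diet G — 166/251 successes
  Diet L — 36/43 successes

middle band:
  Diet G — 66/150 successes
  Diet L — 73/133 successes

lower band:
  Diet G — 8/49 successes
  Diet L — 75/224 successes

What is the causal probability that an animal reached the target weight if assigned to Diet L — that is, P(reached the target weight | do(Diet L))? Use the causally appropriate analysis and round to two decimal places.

The distribution of week-4 weight band is itself part of what the diet does — it is an intermediate outcome. Holding it fixed would remove that part of the effect; the total effect is the pooled difference.
So P(outcome | do(Diet L)) is just the pooled rate for Diet L: 184/400 = 0.460.

0.46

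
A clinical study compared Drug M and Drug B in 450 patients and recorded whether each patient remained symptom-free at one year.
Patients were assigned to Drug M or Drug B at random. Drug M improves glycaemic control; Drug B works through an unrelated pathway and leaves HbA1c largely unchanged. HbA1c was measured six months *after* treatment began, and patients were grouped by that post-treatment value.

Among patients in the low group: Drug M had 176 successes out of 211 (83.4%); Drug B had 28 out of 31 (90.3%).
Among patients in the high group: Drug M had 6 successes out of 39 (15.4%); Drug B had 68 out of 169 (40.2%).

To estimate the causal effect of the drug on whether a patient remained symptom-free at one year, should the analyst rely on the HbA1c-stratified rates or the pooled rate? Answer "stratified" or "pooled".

pooled

HbA1c is downstream of the drug. One should not condition on a consequence of treatment, so the overall rates are the right comparison.
Pooled: Drug M 72.8% vs Drug B 48.0%; Drug M is higher overall.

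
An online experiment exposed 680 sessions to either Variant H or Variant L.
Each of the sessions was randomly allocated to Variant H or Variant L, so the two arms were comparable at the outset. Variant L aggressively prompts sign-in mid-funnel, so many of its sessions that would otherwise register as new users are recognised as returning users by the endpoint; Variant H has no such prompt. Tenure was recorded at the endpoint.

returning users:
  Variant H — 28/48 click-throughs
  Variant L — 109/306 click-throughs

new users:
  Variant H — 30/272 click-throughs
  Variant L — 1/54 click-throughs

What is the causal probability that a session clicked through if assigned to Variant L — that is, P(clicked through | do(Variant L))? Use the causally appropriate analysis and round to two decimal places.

Variant H is higher inside every user tenure stratum but Variant L is higher in aggregate. Whether to stratify depends on how user tenure relates to the variant.
The distribution of user tenure is itself part of what the variant does — it is an intermediate outcome. Holding it fixed would remove that part of the effect; the total effect is the pooled difference.
So P(outcome | do(Variant L)) is just the pooled rate for Variant L: 110/360 = 0.306.

0.31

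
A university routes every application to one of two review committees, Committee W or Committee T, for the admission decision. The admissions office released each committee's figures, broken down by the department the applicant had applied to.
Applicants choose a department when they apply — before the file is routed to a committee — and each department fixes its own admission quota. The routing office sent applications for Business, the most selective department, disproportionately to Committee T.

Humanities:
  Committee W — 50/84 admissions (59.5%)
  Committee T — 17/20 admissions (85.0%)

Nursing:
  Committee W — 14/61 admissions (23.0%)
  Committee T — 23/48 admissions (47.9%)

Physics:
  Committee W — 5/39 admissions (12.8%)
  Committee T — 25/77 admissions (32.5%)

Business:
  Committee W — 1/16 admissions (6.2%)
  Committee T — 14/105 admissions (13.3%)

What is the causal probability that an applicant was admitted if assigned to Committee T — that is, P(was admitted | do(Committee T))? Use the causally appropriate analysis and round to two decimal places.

The department-specific comparison favours Committee T throughout, but the pooled figures favour Committee W. The question is whether to condition on department.
Department differs across review committees for reasons unrelated to any effect of the review committee itself, and it separately predicts the outcome — a classic confounder. We must compare within department levels.
Standardising Committee T to the population department mix: 0.231·17/20 + 0.242·23/48 + 0.258·25/77 + 0.269·14/105 = 0.432.

0.43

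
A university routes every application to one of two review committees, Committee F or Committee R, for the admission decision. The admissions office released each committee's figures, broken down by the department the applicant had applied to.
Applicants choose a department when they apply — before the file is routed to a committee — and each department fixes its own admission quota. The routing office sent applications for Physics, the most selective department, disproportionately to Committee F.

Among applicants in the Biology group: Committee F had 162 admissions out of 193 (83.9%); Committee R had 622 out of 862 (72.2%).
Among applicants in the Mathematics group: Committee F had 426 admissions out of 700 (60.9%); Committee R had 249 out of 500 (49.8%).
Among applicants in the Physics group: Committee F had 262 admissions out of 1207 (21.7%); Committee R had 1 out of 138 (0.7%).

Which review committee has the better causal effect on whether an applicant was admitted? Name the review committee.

Committee F

Department differs across review committees for reasons unrelated to any effect of the review committee itself, and it separately predicts the outcome — a classic confounder. We must compare within department levels.
Within each level — Biology: 83.9% vs 72.2%; Mathematics: 60.9% vs 49.8%; Physics: 21.7% vs 0.7% — Committee F is higher every time.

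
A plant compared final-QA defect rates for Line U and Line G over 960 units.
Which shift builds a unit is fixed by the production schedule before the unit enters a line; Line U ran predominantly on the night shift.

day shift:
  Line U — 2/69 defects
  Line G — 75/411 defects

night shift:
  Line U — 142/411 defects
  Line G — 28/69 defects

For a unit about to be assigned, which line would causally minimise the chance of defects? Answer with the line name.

The imbalance in shift arose from how units were allocated, not from anything the line did; and shift independently affects the outcome. The pooled gap is confounded — condition on shift.
Within each level — day shift: 2.9% vs 18.2%; night shift: 34.5% vs 40.6% — Line U is lower every time.

Line U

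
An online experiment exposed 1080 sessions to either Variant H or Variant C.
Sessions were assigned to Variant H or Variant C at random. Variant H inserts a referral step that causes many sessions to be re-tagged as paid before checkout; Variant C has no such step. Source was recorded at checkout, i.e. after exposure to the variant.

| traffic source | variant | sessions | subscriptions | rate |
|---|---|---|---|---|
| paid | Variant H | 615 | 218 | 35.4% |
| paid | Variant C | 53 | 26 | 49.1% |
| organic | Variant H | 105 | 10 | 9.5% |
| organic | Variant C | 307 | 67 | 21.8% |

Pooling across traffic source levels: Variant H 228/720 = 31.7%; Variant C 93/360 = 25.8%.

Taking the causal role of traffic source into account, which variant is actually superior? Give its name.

Traffic source is recorded after the variant and is itself shifted by it — it sits on the causal path from variant to outcome. Conditioning on a mediator would strip out part of the effect we want; the pooled comparison gives the total causal effect.
Pooled: Variant H 31.7% vs Variant C 25.8%; Variant H is higher overall.

Variant H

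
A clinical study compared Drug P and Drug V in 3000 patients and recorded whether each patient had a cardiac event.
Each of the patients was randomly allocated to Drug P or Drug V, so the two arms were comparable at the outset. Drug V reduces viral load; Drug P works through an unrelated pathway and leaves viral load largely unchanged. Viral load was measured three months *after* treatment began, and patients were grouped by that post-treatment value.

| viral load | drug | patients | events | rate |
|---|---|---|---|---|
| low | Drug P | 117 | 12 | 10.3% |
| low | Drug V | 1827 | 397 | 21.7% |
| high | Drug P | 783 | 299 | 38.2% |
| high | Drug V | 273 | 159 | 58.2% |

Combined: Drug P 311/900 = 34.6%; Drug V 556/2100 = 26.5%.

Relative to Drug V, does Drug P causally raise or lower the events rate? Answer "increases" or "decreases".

The viral load-specific comparison favours Drug P throughout, but the pooled figures favour Drug V. The question is whether to condition on viral load.
Stratifying would compare drugs among patients the drugs themselves sorted into viral load groups — a form of selection on an intermediate. The unconditioned pooled rates give the total causal effect.
Pooled: Drug P 34.6% vs Drug V 26.5%; Drug V is lower overall.

increases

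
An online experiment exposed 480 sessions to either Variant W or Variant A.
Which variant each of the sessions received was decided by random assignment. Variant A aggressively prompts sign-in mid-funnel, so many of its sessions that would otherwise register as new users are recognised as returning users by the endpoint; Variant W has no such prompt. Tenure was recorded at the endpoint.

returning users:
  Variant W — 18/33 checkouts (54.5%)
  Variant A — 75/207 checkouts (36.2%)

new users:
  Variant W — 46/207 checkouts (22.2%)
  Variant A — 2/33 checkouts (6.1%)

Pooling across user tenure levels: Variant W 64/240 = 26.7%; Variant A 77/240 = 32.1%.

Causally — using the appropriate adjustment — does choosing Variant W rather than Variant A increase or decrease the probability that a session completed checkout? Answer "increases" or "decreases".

decreases

The stratified and pooled comparisons disagree (Variant W wins within each user tenure; Variant A wins overall), so the answer turns on the causal role of user tenure.
User tenure is downstream of the variant. One should not condition on a consequence of treatment, so the overall rates are the right comparison.
Pooled: Variant W 26.7% vs Variant A 32.1%; Variant A is higher overall.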